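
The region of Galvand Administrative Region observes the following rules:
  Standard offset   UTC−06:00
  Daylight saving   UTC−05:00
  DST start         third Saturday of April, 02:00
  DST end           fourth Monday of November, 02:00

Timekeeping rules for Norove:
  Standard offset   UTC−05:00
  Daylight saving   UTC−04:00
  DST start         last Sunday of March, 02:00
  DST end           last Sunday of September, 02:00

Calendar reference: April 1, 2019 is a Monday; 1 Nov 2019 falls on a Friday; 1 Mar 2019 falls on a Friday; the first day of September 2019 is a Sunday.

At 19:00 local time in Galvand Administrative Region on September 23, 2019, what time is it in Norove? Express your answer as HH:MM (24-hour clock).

20:00

1 April 2019 is a Monday, so the first Saturday is April 6 and the third is April 20.
1 November 2019 is a Friday, so the first Monday is November 4 and the fourth is November 25.
September 23, 2019 falls between 20 April and 25 November, so daylight saving is in effect and Galvand Administrative Region is at UTC−05:00.
19:00 Galvand Administrative Region + 5h = 00:00 UTC (rolling into the next day, 24 September 2019).
1 March 2019 is a Friday, so Sundays fall on 3, 10, 17, 24, 31; the last is March 31.
1 September 2019 is a Sunday, so Sundays fall on 1, 8, 15, 22, 29; the last is September 29.
At the standard offset (UTC−05:00), 00:00 UTC − 5h = 19:00 Norove standard time (rolling into the previous day, 23 September 2019).
The standard-time date in Norove, September 23, 2019, lies within the daylight-saving period (31 March – 29 September), so Norove is on daylight time, UTC−04:00.
00:00 UTC − 4h = 20:00 Norove (rolling into the previous day, 23 September 2019).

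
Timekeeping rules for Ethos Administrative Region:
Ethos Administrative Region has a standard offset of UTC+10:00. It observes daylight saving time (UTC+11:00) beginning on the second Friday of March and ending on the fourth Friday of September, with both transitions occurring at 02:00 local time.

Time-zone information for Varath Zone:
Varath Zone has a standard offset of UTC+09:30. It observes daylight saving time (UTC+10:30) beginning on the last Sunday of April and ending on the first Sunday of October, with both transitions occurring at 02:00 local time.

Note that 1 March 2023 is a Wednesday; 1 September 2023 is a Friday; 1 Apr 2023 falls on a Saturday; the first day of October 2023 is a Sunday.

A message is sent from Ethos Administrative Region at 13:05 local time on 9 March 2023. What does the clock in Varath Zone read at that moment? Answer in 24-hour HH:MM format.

1 March 2023 is a Wednesday, so the first Friday is March 3 and the second is March 10.
1 September 2023 is a Friday, so the first Friday is September 1 and the fourth is September 22.
Daylight saving runs 10 March – 22 September; 9 March 2023 is outside that window, so Ethos Administrative Region is on standard time at UTC+10:00.
13:05 Ethos Administrative Region − 10h = 03:05 UTC.
1 April 2023 is a Saturday, so Sundays fall on 2, 9, 16, 23, 30; the last is April 30.
1 October 2023 is a Sunday, so the first Sunday is October 1.
At the standard offset (UTC+09:30), 03:05 UTC + 9h30m = 12:35 Varath Zone standard time.
Daylight saving runs 30 April – 1 October; the standard-time date in Varath Zone, 9 March 2023, is outside that window, so Varath Zone is on standard time at UTC+09:30.
03:05 UTC + 9h30m = 12:35 Varath Zone.

12:35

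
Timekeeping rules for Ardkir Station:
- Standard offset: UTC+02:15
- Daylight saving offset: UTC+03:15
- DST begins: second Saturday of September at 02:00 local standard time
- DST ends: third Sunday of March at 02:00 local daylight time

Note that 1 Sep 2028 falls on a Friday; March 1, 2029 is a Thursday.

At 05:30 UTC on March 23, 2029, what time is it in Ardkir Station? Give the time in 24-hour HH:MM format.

1 September 2028 is a Friday, so the first Saturday is September 2 and the second is September 9.
1 March 2029 is a Thursday, so the first Sunday is March 4 and the third is March 18.
At the standard offset (UTC+02:15), 05:30 UTC + 2h15m = 07:45 Ardkir Station standard time.
Daylight saving runs 9 September 2028 – 18 March 2029; the standard-time date in Ardkir Station, March 23, 2029, is outside that window, so Ardkir Station is on standard time at UTC+02:15.
05:30 UTC + 2h15m = 07:45 local.

07:45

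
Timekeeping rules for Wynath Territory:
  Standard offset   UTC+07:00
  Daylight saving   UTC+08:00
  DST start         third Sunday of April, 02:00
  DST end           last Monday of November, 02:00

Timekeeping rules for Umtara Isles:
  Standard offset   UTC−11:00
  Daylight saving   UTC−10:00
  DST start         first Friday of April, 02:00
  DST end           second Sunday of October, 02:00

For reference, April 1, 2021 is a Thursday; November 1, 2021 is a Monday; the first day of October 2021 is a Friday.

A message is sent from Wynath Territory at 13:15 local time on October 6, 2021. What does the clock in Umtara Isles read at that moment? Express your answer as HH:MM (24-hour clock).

19:15

1 April 2021 is a Thursday, so the first Sunday is April 4 and the third is April 18.
1 November 2021 is a Monday, so Mondays fall on 1, 8, 15, 22, 29; the last is November 29.
Daylight saving runs 18 April – 29 November; October 6, 2021 is inside that window, so Wynath Territory is at UTC+08:00.
13:15 Wynath Territory − 8h = 05:15 UTC.
1 April 2021 is a Thursday, so the first Friday is April 2.
1 October 2021 is a Friday, so the first Sunday is October 3 and the second is October 10.
At the standard offset (UTC−11:00), 05:15 UTC − 11h = 18:15 Umtara Isles standard time (rolling into the previous day, 5 October 2021).
The standard-time date in Umtara Isles, October 5, 2021, falls between 2 April and 10 October, so daylight saving is in effect and Umtara Isles is at UTC−10:00.
05:15 UTC − 10h = 19:15 Umtara Isles (rolling into the previous day, 5 October 2021).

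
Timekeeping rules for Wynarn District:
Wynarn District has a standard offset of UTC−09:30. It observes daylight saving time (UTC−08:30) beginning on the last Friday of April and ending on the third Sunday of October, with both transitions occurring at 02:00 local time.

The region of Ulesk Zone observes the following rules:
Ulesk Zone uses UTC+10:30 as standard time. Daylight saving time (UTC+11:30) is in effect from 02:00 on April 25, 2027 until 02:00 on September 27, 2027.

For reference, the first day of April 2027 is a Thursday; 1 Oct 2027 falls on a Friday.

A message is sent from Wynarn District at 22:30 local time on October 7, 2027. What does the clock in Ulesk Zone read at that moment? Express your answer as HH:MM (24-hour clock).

17:30

1 April 2027 is a Thursday, so Fridays fall on 2, 9, 16, 23, 30; the last is April 30.
1 October 2027 is a Friday, so the first Sunday is October 3 and the third is October 17.
October 7, 2027 lies within the daylight-saving period (30 April – 17 October), so Wynarn District is on daylight time, UTC−08:30.
22:30 Wynarn District + 8h30m = 07:00 UTC (rolling into the next day, 8 October 2027).
At the standard offset (UTC+10:30), 07:00 UTC + 10h30m = 17:30 Ulesk Zone standard time.
The standard-time date in Ulesk Zone, October 8, 2027, does not fall between 25 April and 27 September, so daylight saving is not in effect and Ulesk Zone is at UTC+10:30.
07:00 UTC + 10h30m = 17:30 Ulesk Zone.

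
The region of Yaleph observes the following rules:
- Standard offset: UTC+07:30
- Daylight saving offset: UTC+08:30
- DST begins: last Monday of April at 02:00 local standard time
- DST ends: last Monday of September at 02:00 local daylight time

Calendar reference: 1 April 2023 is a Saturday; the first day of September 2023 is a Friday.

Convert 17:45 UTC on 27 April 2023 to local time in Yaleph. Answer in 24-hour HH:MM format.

02:15

1 April 2023 is a Saturday, so Mondays fall on 3, 10, 17, 24; the last is April 24.
1 September 2023 is a Friday, so Mondays fall on 4, 11, 18, 25; the last is September 25.
At the standard offset (UTC+07:30), 17:45 UTC + 7h30m = 01:15 Yaleph standard time (rolling into the next day, 28 April 2023).
Daylight saving runs 24 April – 25 September; the standard-time date in Yaleph, 28 April 2023, is inside that window, so Yaleph is at UTC+08:30.
17:45 UTC + 8h30m = 02:15 local (rolling into the next day, 28 April 2023).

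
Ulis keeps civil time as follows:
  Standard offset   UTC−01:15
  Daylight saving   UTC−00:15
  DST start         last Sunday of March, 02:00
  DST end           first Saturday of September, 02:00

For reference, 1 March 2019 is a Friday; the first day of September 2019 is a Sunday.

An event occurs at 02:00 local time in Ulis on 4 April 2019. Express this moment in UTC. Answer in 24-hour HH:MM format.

1 March 2019 is a Friday, so Sundays fall on 3, 10, 17, 24, 31; the last is March 31.
1 September 2019 is a Sunday, so the first Saturday is September 7.
Daylight saving runs 31 March – 7 September; 4 April 2019 is inside that window, so Ulis is at UTC−00:15.
02:00 local + 0h15m = 02:15 UTC.

02:15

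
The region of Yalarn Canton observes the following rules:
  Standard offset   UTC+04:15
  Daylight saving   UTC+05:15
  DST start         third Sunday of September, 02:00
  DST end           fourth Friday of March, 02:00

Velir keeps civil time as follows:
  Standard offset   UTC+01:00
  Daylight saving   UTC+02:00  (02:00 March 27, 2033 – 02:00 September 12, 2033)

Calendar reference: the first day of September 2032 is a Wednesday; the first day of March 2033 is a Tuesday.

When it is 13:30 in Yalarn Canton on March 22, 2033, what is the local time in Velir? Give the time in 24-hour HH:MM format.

09:15

1 September 2032 is a Wednesday, so the first Sunday is September 5 and the third is September 19.
1 March 2033 is a Tuesday, so the first Friday is March 4 and the fourth is March 25.
March 22, 2033 lies within the daylight-saving period (19 September 2032 – 25 March 2033), so Yalarn Canton is on daylight time, UTC+05:15.
13:30 Yalarn Canton − 5h15m = 08:15 UTC.
At the standard offset (UTC+01:00), 08:15 UTC + 1h = 09:15 Velir standard time.
The standard-time date in Velir, March 22, 2033, does not fall between 27 March and 12 September, so daylight saving is not in effect and Velir is at UTC+01:00.
08:15 UTC + 1h = 09:15 Velir.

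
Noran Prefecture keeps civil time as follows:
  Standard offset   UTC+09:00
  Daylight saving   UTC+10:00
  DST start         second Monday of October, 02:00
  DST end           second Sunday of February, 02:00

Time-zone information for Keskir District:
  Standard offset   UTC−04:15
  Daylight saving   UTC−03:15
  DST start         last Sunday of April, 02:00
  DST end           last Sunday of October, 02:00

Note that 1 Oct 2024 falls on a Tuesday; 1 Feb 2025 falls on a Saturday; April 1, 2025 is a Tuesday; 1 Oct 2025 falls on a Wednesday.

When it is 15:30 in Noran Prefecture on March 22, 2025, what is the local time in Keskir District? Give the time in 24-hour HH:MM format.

1 October 2024 is a Tuesday, so the first Monday is October 7 and the second is October 14.
1 February 2025 is a Saturday, so the first Sunday is February 2 and the second is February 9.
Daylight saving runs 14 October 2024 – 9 February 2025; March 22, 2025 is outside that window, so Noran Prefecture is on standard time at UTC+09:00.
15:30 Noran Prefecture − 9h = 06:30 UTC.
1 April 2025 is a Tuesday, so Sundays fall on 6, 13, 20, 27; the last is April 27.
1 October 2025 is a Wednesday, so Sundays fall on 5, 12, 19, 26; the last is October 26.
At the standard offset (UTC−04:15), 06:30 UTC − 4h15m = 02:15 Keskir District standard time.
The standard-time date in Keskir District, March 22, 2025, is outside the daylight-saving period (27 April – 26 October), so Keskir District is on standard time, UTC−04:15.
06:30 UTC − 4h15m = 02:15 Keskir District.

02:15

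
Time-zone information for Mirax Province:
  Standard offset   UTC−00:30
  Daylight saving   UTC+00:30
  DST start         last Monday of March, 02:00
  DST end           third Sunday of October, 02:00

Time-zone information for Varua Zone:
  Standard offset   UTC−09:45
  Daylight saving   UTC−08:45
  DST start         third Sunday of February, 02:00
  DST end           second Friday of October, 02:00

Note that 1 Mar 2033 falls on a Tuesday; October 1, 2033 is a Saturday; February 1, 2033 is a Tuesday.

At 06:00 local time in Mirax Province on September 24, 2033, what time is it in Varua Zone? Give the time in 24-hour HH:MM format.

1 March 2033 is a Tuesday, so Mondays fall on 7, 14, 21, 28; the last is March 28.
1 October 2033 is a Saturday, so the first Sunday is October 2 and the third is October 16.
September 24, 2033 lies within the daylight-saving period (28 March – 16 October), so Mirax Province is on daylight time, UTC+00:30.
06:00 Mirax Province − 0h30m = 05:30 UTC.
1 February 2033 is a Tuesday, so the first Sunday is February 6 and the third is February 20.
1 October 2033 is a Saturday, so the first Friday is October 7 and the second is October 14.
At the standard offset (UTC−09:45), 05:30 UTC − 9h45m = 19:45 Varua Zone standard time (rolling into the previous day, 23 September 2033).
The standard-time date in Varua Zone, September 23, 2033, lies within the daylight-saving period (20 February – 14 October), so Varua Zone is on daylight time, UTC−08:45.
05:30 UTC − 8h45m = 20:45 Varua Zone (rolling into the previous day, 23 September 2033).

20:45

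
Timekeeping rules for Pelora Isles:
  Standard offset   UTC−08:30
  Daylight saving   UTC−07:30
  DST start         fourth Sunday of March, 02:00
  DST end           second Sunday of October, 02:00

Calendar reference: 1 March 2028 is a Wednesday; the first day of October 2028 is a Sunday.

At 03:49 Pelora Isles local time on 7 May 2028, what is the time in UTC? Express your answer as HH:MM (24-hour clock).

1 March 2028 is a Wednesday, so the first Sunday is March 5 and the fourth is March 26.
1 October 2028 is a Sunday, so the first Sunday is October 1 and the second is October 8.
7 May 2028 lies within the daylight-saving period (26 March – 8 October), so Pelora Isles is on daylight time, UTC−07:30.
03:49 local + 7h30m = 11:19 UTC.

11:19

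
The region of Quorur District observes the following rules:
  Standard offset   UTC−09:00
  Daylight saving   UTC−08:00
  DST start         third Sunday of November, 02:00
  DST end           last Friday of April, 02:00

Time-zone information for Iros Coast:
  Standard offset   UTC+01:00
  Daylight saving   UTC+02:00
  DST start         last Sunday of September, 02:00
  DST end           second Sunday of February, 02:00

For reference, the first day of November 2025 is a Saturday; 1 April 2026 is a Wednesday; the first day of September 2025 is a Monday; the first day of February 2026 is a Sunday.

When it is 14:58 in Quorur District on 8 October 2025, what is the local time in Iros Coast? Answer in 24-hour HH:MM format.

1 November 2025 is a Saturday, so the first Sunday is November 2 and the third is November 16.
1 April 2026 is a Wednesday, so Fridays fall on 3, 10, 17, 24; the last is April 24.
Daylight saving runs 16 November 2025 – 24 April 2026; 8 October 2025 is outside that window, so Quorur District is on standard time at UTC−09:00.
14:58 Quorur District + 9h = 23:58 UTC.
1 September 2025 is a Monday, so Sundays fall on 7, 14, 21, 28; the last is September 28.
1 February 2026 is a Sunday, so the first Sunday is February 1 and the second is February 8.
At the standard offset (UTC+01:00), 23:58 UTC + 1h = 00:58 Iros Coast standard time (rolling into the next day, 9 October 2025).
The standard-time date in Iros Coast, 9 October 2025, lies within the daylight-saving period (28 September 2025 – 8 February 2026), so Iros Coast is on daylight time, UTC+02:00.
23:58 UTC + 2h = 01:58 Iros Coast (rolling into the next day, 9 October 2025).

01:58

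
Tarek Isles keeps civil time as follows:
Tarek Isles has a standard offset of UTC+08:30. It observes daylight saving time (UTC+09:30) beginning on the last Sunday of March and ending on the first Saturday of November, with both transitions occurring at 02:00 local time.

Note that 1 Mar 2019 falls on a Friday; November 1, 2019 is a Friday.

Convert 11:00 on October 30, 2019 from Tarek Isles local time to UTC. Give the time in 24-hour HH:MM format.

01:30

1 March 2019 is a Friday, so Sundays fall on 3, 10, 17, 24, 31; the last is March 31.
1 November 2019 is a Friday, so the first Saturday is November 2.
October 30, 2019 falls between 31 March and 2 November, so daylight saving is in effect and Tarek Isles is at UTC+09:30.
11:00 local − 9h30m = 01:30 UTC.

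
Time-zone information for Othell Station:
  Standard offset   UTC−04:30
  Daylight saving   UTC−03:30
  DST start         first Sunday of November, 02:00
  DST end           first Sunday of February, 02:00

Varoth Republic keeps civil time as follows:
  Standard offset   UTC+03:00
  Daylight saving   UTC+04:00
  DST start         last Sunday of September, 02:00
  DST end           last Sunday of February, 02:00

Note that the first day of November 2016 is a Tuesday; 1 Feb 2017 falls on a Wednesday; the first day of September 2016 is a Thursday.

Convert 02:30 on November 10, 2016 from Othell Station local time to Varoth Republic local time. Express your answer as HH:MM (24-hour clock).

1 November 2016 is a Tuesday, so the first Sunday is November 6.
1 February 2017 is a Wednesday, so the first Sunday is February 5.
Daylight saving runs 6 November 2016 – 5 February 2017; November 10, 2016 is inside that window, so Othell Station is at UTC−03:30.
02:30 Othell Station + 3h30m = 06:00 UTC.
1 September 2016 is a Thursday, so Sundays fall on 4, 11, 18, 25; the last is September 25.
1 February 2017 is a Wednesday, so Sundays fall on 5, 12, 19, 26; the last is February 26.
At the standard offset (UTC+03:00), 06:00 UTC + 3h = 09:00 Varoth Republic standard time.
The standard-time date in Varoth Republic, November 10, 2016, falls between 25 September 2016 and 26 February 2017, so daylight saving is in effect and Varoth Republic is at UTC+04:00.
06:00 UTC + 4h = 10:00 Varoth Republic.

10:00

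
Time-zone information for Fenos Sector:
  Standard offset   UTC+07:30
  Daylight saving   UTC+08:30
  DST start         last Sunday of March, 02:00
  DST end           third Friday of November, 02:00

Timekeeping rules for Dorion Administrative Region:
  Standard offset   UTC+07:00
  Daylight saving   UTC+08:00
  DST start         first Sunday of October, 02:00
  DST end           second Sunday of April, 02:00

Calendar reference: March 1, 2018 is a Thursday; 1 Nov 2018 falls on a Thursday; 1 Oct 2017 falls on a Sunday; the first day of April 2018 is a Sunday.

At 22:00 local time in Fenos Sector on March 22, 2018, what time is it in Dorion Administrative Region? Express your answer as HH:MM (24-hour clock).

22:30

1 March 2018 is a Thursday, so Sundays fall on 4, 11, 18, 25; the last is March 25.
1 November 2018 is a Thursday, so the first Friday is November 2 and the third is November 16.
March 22, 2018 does not fall between 25 March and 16 November, so daylight saving is not in effect and Fenos Sector is at UTC+07:30.
22:00 Fenos Sector − 7h30m = 14:30 UTC.
1 October 2017 is a Sunday, so the first Sunday is October 1.
1 April 2018 is a Sunday, so the first Sunday is April 1 and the second is April 8.
At the standard offset (UTC+07:00), 14:30 UTC + 7h = 21:30 Dorion Administrative Region standard time.
Daylight saving runs 1 October 2017 – 8 April 2018; the standard-time date in Dorion Administrative Region, March 22, 2018, is inside that window, so Dorion Administrative Region is at UTC+08:00.
14:30 UTC + 8h = 22:30 Dorion Administrative Region.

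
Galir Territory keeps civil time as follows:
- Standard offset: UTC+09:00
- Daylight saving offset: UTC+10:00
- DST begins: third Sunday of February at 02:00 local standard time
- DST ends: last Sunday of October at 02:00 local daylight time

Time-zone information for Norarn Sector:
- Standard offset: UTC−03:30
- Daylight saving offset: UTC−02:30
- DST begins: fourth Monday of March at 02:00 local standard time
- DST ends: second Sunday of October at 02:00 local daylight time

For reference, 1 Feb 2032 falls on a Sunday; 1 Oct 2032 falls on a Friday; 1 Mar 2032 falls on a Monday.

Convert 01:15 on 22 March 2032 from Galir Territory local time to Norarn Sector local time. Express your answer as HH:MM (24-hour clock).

1 February 2032 is a Sunday, so the first Sunday is February 1 and the third is February 15.
1 October 2032 is a Friday, so Sundays fall on 3, 10, 17, 24, 31; the last is October 31.
22 March 2032 lies within the daylight-saving period (15 February – 31 October), so Galir Territory is on daylight time, UTC+10:00.
01:15 Galir Territory − 10h = 15:15 UTC (rolling into the previous day, 21 March 2032).
1 March 2032 is a Monday, so the first Monday is March 1 and the fourth is March 22.
1 October 2032 is a Friday, so the first Sunday is October 3 and the second is October 10.
At the standard offset (UTC−03:30), 15:15 UTC − 3h30m = 11:45 Norarn Sector standard time.
The standard-time date in Norarn Sector, 21 March 2032, does not fall between 22 March and 10 October, so daylight saving is not in effect and Norarn Sector is at UTC−03:30.
15:15 UTC − 3h30m = 11:45 Norarn Sector.

11:45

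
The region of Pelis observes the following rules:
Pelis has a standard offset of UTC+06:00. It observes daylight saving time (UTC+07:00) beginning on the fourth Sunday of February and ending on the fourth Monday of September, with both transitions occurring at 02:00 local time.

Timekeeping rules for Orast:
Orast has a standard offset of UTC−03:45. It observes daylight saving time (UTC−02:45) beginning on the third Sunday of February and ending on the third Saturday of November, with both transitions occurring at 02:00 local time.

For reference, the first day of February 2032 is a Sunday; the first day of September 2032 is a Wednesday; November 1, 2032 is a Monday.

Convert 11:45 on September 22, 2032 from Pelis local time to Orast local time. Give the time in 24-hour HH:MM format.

02:00

1 February 2032 is a Sunday, so the first Sunday is February 1 and the fourth is February 22.
1 September 2032 is a Wednesday, so the first Monday is September 6 and the fourth is September 27.
September 22, 2032 falls between 22 February and 27 September, so daylight saving is in effect and Pelis is at UTC+07:00.
11:45 Pelis − 7h = 04:45 UTC.
1 February 2032 is a Sunday, so the first Sunday is February 1 and the third is February 15.
1 November 2032 is a Monday, so the first Saturday is November 6 and the third is November 20.
At the standard offset (UTC−03:45), 04:45 UTC − 3h45m = 01:00 Orast standard time.
The standard-time date in Orast, September 22, 2032, falls between 15 February and 20 November, so daylight saving is in effect and Orast is at UTC−02:45.
04:45 UTC − 2h45m = 02:00 Orast.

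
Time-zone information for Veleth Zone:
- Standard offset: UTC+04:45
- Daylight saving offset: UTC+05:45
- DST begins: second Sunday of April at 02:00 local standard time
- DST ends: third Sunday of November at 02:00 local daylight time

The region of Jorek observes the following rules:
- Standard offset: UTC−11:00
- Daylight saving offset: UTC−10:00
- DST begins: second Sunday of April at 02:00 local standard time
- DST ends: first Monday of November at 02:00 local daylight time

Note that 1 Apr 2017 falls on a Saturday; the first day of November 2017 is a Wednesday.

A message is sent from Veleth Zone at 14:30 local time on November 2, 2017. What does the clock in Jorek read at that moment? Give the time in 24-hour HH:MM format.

1 April 2017 is a Saturday, so the first Sunday is April 2 and the second is April 9.
1 November 2017 is a Wednesday, so the first Sunday is November 5 and the third is November 19.
November 2, 2017 lies within the daylight-saving period (9 April – 19 November), so Veleth Zone is on daylight time, UTC+05:45.
14:30 Veleth Zone − 5h45m = 08:45 UTC.
1 April 2017 is a Saturday, so the first Sunday is April 2 and the second is April 9.
1 November 2017 is a Wednesday, so the first Monday is November 6.
At the standard offset (UTC−11:00), 08:45 UTC − 11h = 21:45 Jorek standard time (rolling into the previous day, 1 November 2017).
The standard-time date in Jorek, November 1, 2017, lies within the daylight-saving period (9 April – 6 November), so Jorek is on daylight time, UTC−10:00.
08:45 UTC − 10h = 22:45 Jorek (rolling into the previous day, 1 November 2017).

22:45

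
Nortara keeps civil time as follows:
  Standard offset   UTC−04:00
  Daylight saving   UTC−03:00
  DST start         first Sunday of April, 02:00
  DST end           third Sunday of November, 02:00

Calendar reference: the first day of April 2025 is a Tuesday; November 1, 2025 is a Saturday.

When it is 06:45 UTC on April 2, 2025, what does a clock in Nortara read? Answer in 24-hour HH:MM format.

1 April 2025 is a Tuesday, so the first Sunday is April 6.
1 November 2025 is a Saturday, so the first Sunday is November 2 and the third is November 16.
At the standard offset (UTC−04:00), 06:45 UTC − 4h = 02:45 Nortara standard time.
The standard-time date in Nortara, April 2, 2025, is outside the daylight-saving period (6 April – 16 November), so Nortara is on standard time, UTC−04:00.
06:45 UTC − 4h = 02:45 local.

02:45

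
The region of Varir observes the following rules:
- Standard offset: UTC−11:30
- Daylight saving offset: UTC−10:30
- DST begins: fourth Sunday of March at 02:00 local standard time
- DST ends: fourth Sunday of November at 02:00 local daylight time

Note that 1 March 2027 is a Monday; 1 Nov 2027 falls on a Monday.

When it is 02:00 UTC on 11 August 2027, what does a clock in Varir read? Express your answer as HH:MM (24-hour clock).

1 March 2027 is a Monday, so the first Sunday is March 7 and the fourth is March 28.
1 November 2027 is a Monday, so the first Sunday is November 7 and the fourth is November 28.
At the standard offset (UTC−11:30), 02:00 UTC − 11h30m = 14:30 Varir standard time (rolling into the previous day, 10 August 2027).
Daylight saving runs 28 March – 28 November; the standard-time date in Varir, 10 August 2027, is inside that window, so Varir is at UTC−10:30.
02:00 UTC − 10h30m = 15:30 local (rolling into the previous day, 10 August 2027).

15:30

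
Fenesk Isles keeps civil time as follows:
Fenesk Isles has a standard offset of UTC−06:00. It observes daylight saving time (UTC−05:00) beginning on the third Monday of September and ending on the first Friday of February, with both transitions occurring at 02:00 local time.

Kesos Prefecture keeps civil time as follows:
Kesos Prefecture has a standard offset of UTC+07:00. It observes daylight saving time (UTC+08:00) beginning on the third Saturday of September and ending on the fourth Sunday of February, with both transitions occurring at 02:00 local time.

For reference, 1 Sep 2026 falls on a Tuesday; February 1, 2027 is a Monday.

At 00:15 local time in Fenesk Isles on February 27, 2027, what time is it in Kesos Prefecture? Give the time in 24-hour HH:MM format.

1 September 2026 is a Tuesday, so the first Monday is September 7 and the third is September 21.
1 February 2027 is a Monday, so the first Friday is February 5.
February 27, 2027 is outside the daylight-saving period (21 September 2026 – 5 February 2027), so Fenesk Isles is on standard time, UTC−06:00.
00:15 Fenesk Isles + 6h = 06:15 UTC.
1 September 2026 is a Tuesday, so the first Saturday is September 5 and the third is September 19.
1 February 2027 is a Monday, so the first Sunday is February 7 and the fourth is February 28.
At the standard offset (UTC+07:00), 06:15 UTC + 7h = 13:15 Kesos Prefecture standard time.
Daylight saving runs 19 September 2026 – 28 February 2027; the standard-time date in Kesos Prefecture, February 27, 2027, is inside that window, so Kesos Prefecture is at UTC+08:00.
06:15 UTC + 8h = 14:15 Kesos Prefecture.

14:15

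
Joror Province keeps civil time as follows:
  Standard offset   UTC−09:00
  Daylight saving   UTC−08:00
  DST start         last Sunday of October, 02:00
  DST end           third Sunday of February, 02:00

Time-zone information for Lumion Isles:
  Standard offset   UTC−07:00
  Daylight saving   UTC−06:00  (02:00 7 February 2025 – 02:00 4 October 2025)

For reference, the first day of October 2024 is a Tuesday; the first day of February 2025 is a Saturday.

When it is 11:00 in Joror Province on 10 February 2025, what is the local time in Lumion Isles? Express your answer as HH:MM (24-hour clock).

13:00

1 October 2024 is a Tuesday, so Sundays fall on 6, 13, 20, 27; the last is October 27.
1 February 2025 is a Saturday, so the first Sunday is February 2 and the third is February 16.
10 February 2025 falls between 27 October 2024 and 16 February 2025, so daylight saving is in effect and Joror Province is at UTC−08:00.
11:00 Joror Province + 8h = 19:00 UTC.
At the standard offset (UTC−07:00), 19:00 UTC − 7h = 12:00 Lumion Isles standard time.
The standard-time date in Lumion Isles, 10 February 2025, falls between 7 February and 4 October, so daylight saving is in effect and Lumion Isles is at UTC−06:00.
19:00 UTC − 6h = 13:00 Lumion Isles.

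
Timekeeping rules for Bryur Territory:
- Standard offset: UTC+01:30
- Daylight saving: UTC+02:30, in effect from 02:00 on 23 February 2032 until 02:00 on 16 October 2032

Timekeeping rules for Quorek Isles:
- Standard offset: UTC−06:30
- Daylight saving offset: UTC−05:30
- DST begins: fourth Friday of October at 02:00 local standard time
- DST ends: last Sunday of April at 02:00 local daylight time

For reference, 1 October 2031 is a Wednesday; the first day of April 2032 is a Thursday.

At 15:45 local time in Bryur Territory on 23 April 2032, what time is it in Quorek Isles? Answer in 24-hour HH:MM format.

07:45

23 April 2032 falls between 23 February and 16 October, so daylight saving is in effect and Bryur Territory is at UTC+02:30.
15:45 Bryur Territory − 2h30m = 13:15 UTC.
1 October 2031 is a Wednesday, so the first Friday is October 3 and the fourth is October 24.
1 April 2032 is a Thursday, so Sundays fall on 4, 11, 18, 25; the last is April 25.
At the standard offset (UTC−06:30), 13:15 UTC − 6h30m = 06:45 Quorek Isles standard time.
Daylight saving runs 24 October 2031 – 25 April 2032; the standard-time date in Quorek Isles, 23 April 2032, is inside that window, so Quorek Isles is at UTC−05:30.
13:15 UTC − 5h30m = 07:45 Quorek Isles.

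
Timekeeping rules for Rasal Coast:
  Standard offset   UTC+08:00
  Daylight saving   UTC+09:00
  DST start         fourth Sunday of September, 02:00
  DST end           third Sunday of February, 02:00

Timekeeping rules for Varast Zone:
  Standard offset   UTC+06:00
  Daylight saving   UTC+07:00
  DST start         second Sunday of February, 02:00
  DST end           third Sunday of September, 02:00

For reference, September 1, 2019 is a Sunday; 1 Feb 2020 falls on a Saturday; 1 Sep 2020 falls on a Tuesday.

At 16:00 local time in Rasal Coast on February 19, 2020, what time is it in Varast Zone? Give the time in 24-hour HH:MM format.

15:00

1 September 2019 is a Sunday, so the first Sunday is September 1 and the fourth is September 22.
1 February 2020 is a Saturday, so the first Sunday is February 2 and the third is February 16.
February 19, 2020 is outside the daylight-saving period (22 September 2019 – 16 February 2020), so Rasal Coast is on standard time, UTC+08:00.
16:00 Rasal Coast − 8h = 08:00 UTC.
1 February 2020 is a Saturday, so the first Sunday is February 2 and the second is February 9.
1 September 2020 is a Tuesday, so the first Sunday is September 6 and the third is September 20.
At the standard offset (UTC+06:00), 08:00 UTC + 6h = 14:00 Varast Zone standard time.
The standard-time date in Varast Zone, February 19, 2020, lies within the daylight-saving period (9 February – 20 September), so Varast Zone is on daylight time, UTC+07:00.
08:00 UTC + 7h = 15:00 Varast Zone.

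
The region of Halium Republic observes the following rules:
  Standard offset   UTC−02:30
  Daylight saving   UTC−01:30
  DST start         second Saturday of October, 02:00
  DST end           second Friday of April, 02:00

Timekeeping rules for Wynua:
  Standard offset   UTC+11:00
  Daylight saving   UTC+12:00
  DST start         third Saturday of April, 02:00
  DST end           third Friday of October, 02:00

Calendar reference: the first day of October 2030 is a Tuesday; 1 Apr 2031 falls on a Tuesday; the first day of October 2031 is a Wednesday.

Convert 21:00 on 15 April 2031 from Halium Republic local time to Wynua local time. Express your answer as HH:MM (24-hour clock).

1 October 2030 is a Tuesday, so the first Saturday is October 5 and the second is October 12.
1 April 2031 is a Tuesday, so the first Friday is April 4 and the second is April 11.
15 April 2031 does not fall between 12 October 2030 and 11 April 2031, so daylight saving is not in effect and Halium Republic is at UTC−02:30.
21:00 Halium Republic + 2h30m = 23:30 UTC.
1 April 2031 is a Tuesday, so the first Saturday is April 5 and the third is April 19.
1 October 2031 is a Wednesday, so the first Friday is October 3 and the third is October 17.
At the standard offset (UTC+11:00), 23:30 UTC + 11h = 10:30 Wynua standard time (rolling into the next day, 16 April 2031).
The standard-time date in Wynua, 16 April 2031, is outside the daylight-saving period (19 April – 17 October), so Wynua is on standard time, UTC+11:00.
23:30 UTC + 11h = 10:30 Wynua (rolling into the next day, 16 April 2031).

10:30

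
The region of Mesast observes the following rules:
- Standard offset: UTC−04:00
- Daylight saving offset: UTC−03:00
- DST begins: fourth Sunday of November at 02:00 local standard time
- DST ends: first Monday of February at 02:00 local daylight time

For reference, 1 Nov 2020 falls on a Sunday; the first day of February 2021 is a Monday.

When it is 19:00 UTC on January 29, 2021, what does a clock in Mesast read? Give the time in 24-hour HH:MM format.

16:00

1 November 2020 is a Sunday, so the first Sunday is November 1 and the fourth is November 22.
1 February 2021 is a Monday, so the first Monday is February 1.
At the standard offset (UTC−04:00), 19:00 UTC − 4h = 15:00 Mesast standard time.
The standard-time date in Mesast, January 29, 2021, falls between 22 November 2020 and 1 February 2021, so daylight saving is in effect and Mesast is at UTC−03:00.
19:00 UTC − 3h = 16:00 local.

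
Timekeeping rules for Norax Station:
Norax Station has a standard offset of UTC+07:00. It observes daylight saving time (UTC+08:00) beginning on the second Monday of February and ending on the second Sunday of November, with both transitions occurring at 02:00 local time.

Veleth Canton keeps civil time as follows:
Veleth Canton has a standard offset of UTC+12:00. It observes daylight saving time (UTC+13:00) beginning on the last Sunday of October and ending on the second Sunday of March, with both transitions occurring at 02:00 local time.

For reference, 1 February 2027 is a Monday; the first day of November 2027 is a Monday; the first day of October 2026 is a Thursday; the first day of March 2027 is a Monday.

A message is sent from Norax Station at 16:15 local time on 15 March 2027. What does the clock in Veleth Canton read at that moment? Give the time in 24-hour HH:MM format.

20:15

1 February 2027 is a Monday, so the first Monday is February 1 and the second is February 8.
1 November 2027 is a Monday, so the first Sunday is November 7 and the second is November 14.
15 March 2027 lies within the daylight-saving period (8 February – 14 November), so Norax Station is on daylight time, UTC+08:00.
16:15 Norax Station − 8h = 08:15 UTC.
1 October 2026 is a Thursday, so Sundays fall on 4, 11, 18, 25; the last is October 25.
1 March 2027 is a Monday, so the first Sunday is March 7 and the second is March 14.
At the standard offset (UTC+12:00), 08:15 UTC + 12h = 20:15 Veleth Canton standard time.
The standard-time date in Veleth Canton, 15 March 2027, is outside the daylight-saving period (25 October 2026 – 14 March 2027), so Veleth Canton is on standard time, UTC+12:00.
08:15 UTC + 12h = 20:15 Veleth Canton.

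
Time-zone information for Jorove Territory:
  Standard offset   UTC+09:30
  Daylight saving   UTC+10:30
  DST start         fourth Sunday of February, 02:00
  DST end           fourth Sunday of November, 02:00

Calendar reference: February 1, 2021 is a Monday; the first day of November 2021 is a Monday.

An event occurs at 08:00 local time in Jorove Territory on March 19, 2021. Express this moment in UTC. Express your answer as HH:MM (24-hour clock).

1 February 2021 is a Monday, so the first Sunday is February 7 and the fourth is February 28.
1 November 2021 is a Monday, so the first Sunday is November 7 and the fourth is November 28.
Daylight saving runs 28 February – 28 November; March 19, 2021 is inside that window, so Jorove Territory is at UTC+10:30.
08:00 local − 10h30m = 21:30 UTC (rolling into the previous day, 18 March 2021).

21:30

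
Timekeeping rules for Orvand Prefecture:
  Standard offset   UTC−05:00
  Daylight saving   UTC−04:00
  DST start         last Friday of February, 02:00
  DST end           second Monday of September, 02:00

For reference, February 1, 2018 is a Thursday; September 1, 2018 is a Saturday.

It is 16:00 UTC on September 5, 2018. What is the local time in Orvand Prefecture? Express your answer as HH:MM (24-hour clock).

1 February 2018 is a Thursday, so Fridays fall on 2, 9, 16, 23; the last is February 23.
1 September 2018 is a Saturday, so the first Monday is September 3 and the second is September 10.
At the standard offset (UTC−05:00), 16:00 UTC − 5h = 11:00 Orvand Prefecture standard time.
The standard-time date in Orvand Prefecture, September 5, 2018, lies within the daylight-saving period (23 February – 10 September), so Orvand Prefecture is on daylight time, UTC−04:00.
16:00 UTC − 4h = 12:00 local.

12:00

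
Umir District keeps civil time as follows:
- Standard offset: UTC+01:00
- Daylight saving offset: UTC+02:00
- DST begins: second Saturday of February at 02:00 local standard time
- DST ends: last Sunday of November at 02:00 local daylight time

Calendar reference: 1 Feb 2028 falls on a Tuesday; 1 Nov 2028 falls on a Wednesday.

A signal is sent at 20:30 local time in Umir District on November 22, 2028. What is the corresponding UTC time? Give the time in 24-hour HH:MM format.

1 February 2028 is a Tuesday, so the first Saturday is February 5 and the second is February 12.
1 November 2028 is a Wednesday, so Sundays fall on 5, 12, 19, 26; the last is November 26.
Daylight saving runs 12 February – 26 November; November 22, 2028 is inside that window, so Umir District is at UTC+02:00.
20:30 local − 2h = 18:30 UTC.

18:30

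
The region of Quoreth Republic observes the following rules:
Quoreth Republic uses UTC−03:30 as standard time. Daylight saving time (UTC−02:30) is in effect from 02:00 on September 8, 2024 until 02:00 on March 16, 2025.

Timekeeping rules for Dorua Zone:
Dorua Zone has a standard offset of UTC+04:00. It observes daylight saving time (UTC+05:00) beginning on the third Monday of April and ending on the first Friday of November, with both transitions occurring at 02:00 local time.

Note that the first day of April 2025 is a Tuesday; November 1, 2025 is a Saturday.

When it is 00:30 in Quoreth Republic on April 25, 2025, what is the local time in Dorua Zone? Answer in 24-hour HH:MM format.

April 25, 2025 does not fall between 8 September 2024 and 16 March 2025, so daylight saving is not in effect and Quoreth Republic is at UTC−03:30.
00:30 Quoreth Republic + 3h30m = 04:00 UTC.
1 April 2025 is a Tuesday, so the first Monday is April 7 and the third is April 21.
1 November 2025 is a Saturday, so the first Friday is November 7.
At the standard offset (UTC+04:00), 04:00 UTC + 4h = 08:00 Dorua Zone standard time.
Daylight saving runs 21 April – 7 November; the standard-time date in Dorua Zone, April 25, 2025, is inside that window, so Dorua Zone is at UTC+05:00.
04:00 UTC + 5h = 09:00 Dorua Zone.

09:00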